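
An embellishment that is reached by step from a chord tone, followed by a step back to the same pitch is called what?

Neighbor tone.

Approach: by step. Departure: by step in the opposite direction, back to the starting pitch.
Stepwise on both sides but reversing to return to the same chord tone — a neighbor tone. (Had it continued onward in the same direction it would be a passing tone instead.)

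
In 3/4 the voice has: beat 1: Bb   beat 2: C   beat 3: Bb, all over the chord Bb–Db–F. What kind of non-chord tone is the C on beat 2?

Upper neighbor tone.

The harmony at that moment is Bb minor triad (Bb, Db, F); C is not a chord tone.
It is approached by step up from Bb and left by step down to Bb.
Step away and step back to the same note — a neighbor tone (upper neighbor).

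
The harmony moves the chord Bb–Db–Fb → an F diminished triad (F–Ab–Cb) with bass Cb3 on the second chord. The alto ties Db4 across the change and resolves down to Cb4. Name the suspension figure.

At the second chord the bass is Cb3. The suspended Db4 lies a ninth above the bass; after resolving down by step to Cb4, the interval above the bass becomes an octave.
Suspension figures are named by those two intervals: 9–8.

9–8 suspension.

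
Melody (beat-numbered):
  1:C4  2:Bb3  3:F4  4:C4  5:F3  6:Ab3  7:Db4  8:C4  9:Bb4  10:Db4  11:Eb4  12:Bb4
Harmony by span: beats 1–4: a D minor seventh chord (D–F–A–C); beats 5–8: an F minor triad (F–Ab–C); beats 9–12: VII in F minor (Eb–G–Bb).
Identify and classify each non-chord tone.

The harmony at that moment is D minor seventh chord (D, F, A, C); Bb3 is not a chord tone.
It is approached by step down from C4 and left by leap up to F4.
Step in, leap out — an escape tone.
The harmony at that moment is F minor triad (F, Ab, C); Db4 is not a chord tone.
It is approached by leap up from Ab3 and left by step down to C4.
Leap in, step out — an appoggiatura.
The harmony at that moment is Eb major triad (Eb, G, Bb); Db4 is not a chord tone.
It is approached by leap down from Bb4 and left by step up to Eb4.
Leap in, step out — an appoggiatura.

Bb3 (beat 2) — escape tone; Db4 (beat 7) — appoggiatura; Db4 (beat 10) — appoggiatura.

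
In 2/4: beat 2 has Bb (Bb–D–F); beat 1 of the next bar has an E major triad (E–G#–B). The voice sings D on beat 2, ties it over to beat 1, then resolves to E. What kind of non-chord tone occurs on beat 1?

The harmony at that moment is E major triad (E, G#, B); D is not a chord tone.
It is held over (the same pitch as the preceding D) and left by step up to E.
Held over from the previous chord and resolving up by step — a retardation.

Retardation.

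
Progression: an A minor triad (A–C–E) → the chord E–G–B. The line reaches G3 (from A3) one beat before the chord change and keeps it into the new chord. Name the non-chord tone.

The harmony at that moment is A minor triad (A, C, E); G3 is not a chord tone.
It is approached by step down from A3 and then sustained as the same pitch into the next harmony.
Arriving early and becoming a chord tone when the harmony changes — an anticipation.

G3 is an anticipation.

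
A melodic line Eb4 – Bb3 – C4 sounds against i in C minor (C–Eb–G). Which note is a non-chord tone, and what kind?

Bb3 is an appoggiatura.

The harmony at that moment is C minor triad (C, Eb, G); Bb3 is not a chord tone.
It is approached by leap down from Eb4 and left by step up to C4.
Leap in, step out — an appoggiatura.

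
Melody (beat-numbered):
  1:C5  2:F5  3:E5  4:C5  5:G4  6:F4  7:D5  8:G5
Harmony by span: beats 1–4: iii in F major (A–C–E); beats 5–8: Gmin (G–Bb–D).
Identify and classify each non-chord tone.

F5 (beat 2) — appoggiatura; F4 (beat 6) — escape tone.

The harmony at that moment is A minor triad (A, C, E); F5 is not a chord tone.
It is approached by leap up from C5 and left by step down to E5.
Leap in, step out — an appoggiatura.
The harmony at that moment is G minor triad (G, Bb, D); F4 is not a chord tone.
It is approached by step down from G4 and left by leap up to D5.
Step in, leap out — an escape tone.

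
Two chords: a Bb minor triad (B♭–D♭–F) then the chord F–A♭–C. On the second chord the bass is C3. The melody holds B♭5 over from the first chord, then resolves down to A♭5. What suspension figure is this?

7–6 suspension.

At the second chord the bass is C3. The suspended B♭5 lies a seventh above the bass; after resolving down by step to A♭5, the interval above the bass becomes a sixth.
Suspension figures are named by those two intervals: 7–6.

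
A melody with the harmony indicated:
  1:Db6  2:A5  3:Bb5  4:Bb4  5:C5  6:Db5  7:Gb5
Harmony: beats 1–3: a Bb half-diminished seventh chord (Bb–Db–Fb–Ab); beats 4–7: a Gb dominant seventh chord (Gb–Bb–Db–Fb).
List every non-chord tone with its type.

The harmony at that moment is Bb half-diminished seventh chord (Bb, Db, Fb, Ab); A5 is not a chord tone.
It is approached by leap down from Db6 and left by step up to Bb5.
Leap in, step out — an appoggiatura.
The harmony at that moment is Gb dominant seventh chord (Gb, Bb, Db, Fb); C5 is not a chord tone.
It is approached by step up from Bb4 and left by step up to Db5.
Step in, step out in the same direction — a passing tone.

A5 (beat 2) — appoggiatura; C5 (beat 5) — passing tone.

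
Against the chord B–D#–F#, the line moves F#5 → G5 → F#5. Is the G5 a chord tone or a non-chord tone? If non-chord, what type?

Non-chord tone — a neighbor tone.

The harmony at that moment is B major triad (B, D#, F#); G5 is not a chord tone.
It is approached by step up from F#5 and left by step down to F#5.
Step away and step back to the same note — a neighbor tone (upper neighbor).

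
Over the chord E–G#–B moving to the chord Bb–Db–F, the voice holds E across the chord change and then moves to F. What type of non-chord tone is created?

The harmony at that moment is Bb minor triad (Bb, Db, F); E is not a chord tone.
It is held over (the same pitch as the preceding E) and left by step up to F.
Held over from the previous chord and resolving up by step — a retardation.

E is a retardation.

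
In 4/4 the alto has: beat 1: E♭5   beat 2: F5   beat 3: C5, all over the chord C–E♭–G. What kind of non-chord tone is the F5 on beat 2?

Escape tone.

The harmony at that moment is C minor triad (C, E♭, G); F5 is not a chord tone.
It is approached by step up from E♭5 and left by leap down to C5.
Step in, leap out, on a weak beat — an escape tone.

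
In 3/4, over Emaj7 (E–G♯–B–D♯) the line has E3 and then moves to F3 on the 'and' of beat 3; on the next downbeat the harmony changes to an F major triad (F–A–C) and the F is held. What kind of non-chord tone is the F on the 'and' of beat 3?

The harmony at that moment is E major seventh chord (E, G♯, B, D♯); F3 is not a chord tone.
It is approached by step up from E3 and then sustained as the same pitch into the next harmony.
Arriving early and becoming a chord tone when the harmony changes — an anticipation.

Anticipation.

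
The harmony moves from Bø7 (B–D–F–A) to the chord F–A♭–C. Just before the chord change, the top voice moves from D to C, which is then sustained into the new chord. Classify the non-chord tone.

C is an anticipation.

The harmony at that moment is B half-diminished seventh chord (B, D, F, A); C is not a chord tone.
It is approached by step down from D and then sustained as the same pitch into the next harmony.
Arriving early and becoming a chord tone when the harmony changes — an anticipation.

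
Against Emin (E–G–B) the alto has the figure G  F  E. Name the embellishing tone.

The harmony at that moment is E minor triad (E, G, B); F is not a chord tone.
It is approached by step down from G and left by step down to E.
Step in, step out in the same direction — a passing tone.

F is a passing tone.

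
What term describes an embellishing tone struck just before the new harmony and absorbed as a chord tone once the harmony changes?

Anticipation.

Approach: ahead of the chord change (typically by step), so it is dissonant against the current harmony. Departure: none — the same pitch is restated or held and is a chord tone of the new harmony.
Dissonant first, consonant once the harmony catches up: the note simply arrives early — an anticipation. (The reverse timing, consonant first and dissonant after the change, would be a suspension or retardation.)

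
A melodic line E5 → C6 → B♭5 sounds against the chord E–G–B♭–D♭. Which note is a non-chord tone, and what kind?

C6 is an appoggiatura.

The harmony at that moment is E diminished seventh chord (E, G, B♭, D♭); C6 is not a chord tone.
It is approached by leap up from E5 and left by step down to B♭5.
Leap in, step out — an appoggiatura.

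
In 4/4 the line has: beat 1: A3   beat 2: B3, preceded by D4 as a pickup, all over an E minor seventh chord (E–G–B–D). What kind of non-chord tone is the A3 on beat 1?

The harmony at that moment is E minor seventh chord (E, G, B, D); A3 is not a chord tone.
It is approached by leap down from D4 and left by step up to B3.
Leap in, step out, metrically accented — an appoggiatura.

Appoggiatura.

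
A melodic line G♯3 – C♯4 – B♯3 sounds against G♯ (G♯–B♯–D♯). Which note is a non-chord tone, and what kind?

The harmony at that moment is G♯ major triad (G♯, B♯, D♯); C♯4 is not a chord tone.
It is approached by leap up from G♯3 and left by step down to B♯3.
Leap in, step out — an appoggiatura.

C♯4 is an appoggiatura.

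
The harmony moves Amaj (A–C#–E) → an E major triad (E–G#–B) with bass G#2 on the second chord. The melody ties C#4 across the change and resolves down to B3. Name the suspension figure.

At the second chord the bass is G#2. The suspended C#4 lies a fourth above the bass; after resolving down by step to B3, the interval above the bass becomes a third.
Suspension figures are named by those two intervals: 4–3.

4–3 suspension.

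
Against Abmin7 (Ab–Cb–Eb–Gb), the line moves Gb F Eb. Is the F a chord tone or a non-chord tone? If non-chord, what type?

Non-chord tone — a passing tone.

The harmony at that moment is Ab minor seventh chord (Ab, Cb, Eb, Gb); F is not a chord tone.
It is approached by step down from Gb and left by step down to Eb.
Step in, step out in the same direction — a passing tone.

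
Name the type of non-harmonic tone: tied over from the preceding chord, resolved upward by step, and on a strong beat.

Retardation.

Approach: by preparation — the pitch is first a chord tone, then held (tied or repeated) while the harmony changes under it. Departure: up by step. Metric position: strong.
A prepared dissonance that resolves upward by step — a retardation. (The same figure resolving downward would be a suspension.)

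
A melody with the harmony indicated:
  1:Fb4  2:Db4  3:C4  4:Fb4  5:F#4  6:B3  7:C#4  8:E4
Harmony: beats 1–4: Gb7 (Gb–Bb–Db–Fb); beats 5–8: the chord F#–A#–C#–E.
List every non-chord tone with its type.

The harmony at that moment is Gb dominant seventh chord (Gb, Bb, Db, Fb); C4 is not a chord tone.
It is approached by step down from Db4 and left by leap up to Fb4.
Step in, leap out — an escape tone.
The harmony at that moment is F# dominant seventh chord (F#, A#, C#, E); B3 is not a chord tone.
It is approached by leap down from F#4 and left by step up to C#4.
Leap in, step out — an appoggiatura.

C4 (beat 3) — escape tone; B3 (beat 6) — appoggiatura.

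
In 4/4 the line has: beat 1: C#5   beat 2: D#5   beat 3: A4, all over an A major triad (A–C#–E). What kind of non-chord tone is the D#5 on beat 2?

Escape tone.

The harmony at that moment is A major triad (A, C#, E); D#5 is not a chord tone.
It is approached by step up from C#5 and left by leap down to A4.
Step in, leap out, on a weak beat — an escape tone.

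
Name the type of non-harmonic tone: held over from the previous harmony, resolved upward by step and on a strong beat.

Approach: by preparation — the pitch is first a chord tone, then held (tied or repeated) while the harmony changes under it. Departure: up by step. Metric position: strong.
A prepared dissonance that resolves upward by step — a retardation. (The same figure resolving downward would be a suspension.)

Retardation.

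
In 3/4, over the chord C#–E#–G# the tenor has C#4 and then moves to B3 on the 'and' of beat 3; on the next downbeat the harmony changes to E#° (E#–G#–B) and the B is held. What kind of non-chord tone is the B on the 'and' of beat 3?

The harmony at that moment is C# major triad (C#, E#, G#); B3 is not a chord tone.
It is approached by step down from C#4 and then sustained as the same pitch into the next harmony.
Arriving early and becoming a chord tone when the harmony changes — an anticipation.

Anticipation.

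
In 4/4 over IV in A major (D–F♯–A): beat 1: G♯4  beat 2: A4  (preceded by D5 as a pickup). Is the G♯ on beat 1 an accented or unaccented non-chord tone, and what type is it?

The harmony at that moment is D major triad (D, F♯, A); G♯4 is not a chord tone.
It is approached by leap down from D5 and left by step up to A4.
Leap in, step out — an appoggiatura.
It falls on the downbeat, so it is accented.

Accented appoggiatura.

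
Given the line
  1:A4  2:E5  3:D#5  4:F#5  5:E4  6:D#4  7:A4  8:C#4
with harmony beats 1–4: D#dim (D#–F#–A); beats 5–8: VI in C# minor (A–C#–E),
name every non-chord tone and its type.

The harmony at that moment is D# diminished triad (D#, F#, A); E5 is not a chord tone.
It is approached by leap up from A4 and left by step down to D#5.
Leap in, step out — an appoggiatura.
The harmony at that moment is A major triad (A, C#, E); D#4 is not a chord tone.
It is approached by step down from E4 and left by leap up to A4.
Step in, leap out — an escape tone.

E5 (beat 2) — appoggiatura; D#4 (beat 6) — escape tone.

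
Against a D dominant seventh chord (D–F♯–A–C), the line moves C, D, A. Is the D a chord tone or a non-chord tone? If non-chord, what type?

Chord tone (the root of D dominant seventh chord).

D dominant seventh chord contains D, F♯, A, C; D is the root, so it is a chord tone.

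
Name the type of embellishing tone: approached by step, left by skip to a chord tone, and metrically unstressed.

Approach: by step. Departure: by leap. Metric position: weak.
Step in, leap out, from a weak position — an escape tone (échappée). (It is the mirror image of the appoggiatura, which leaps in and steps out on a strong beat.)

Escape tone.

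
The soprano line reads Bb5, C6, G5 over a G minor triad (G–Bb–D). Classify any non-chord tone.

C6 is an escape tone.

The harmony at that moment is G minor triad (G, Bb, D); C6 is not a chord tone.
It is approached by step up from Bb5 and left by leap down to G5.
Step in, leap out — an escape tone.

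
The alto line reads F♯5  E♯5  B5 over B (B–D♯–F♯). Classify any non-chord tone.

The harmony at that moment is B major triad (B, D♯, F♯); E♯5 is not a chord tone.
It is approached by step down from F♯5 and left by leap up to B5.
Step in, leap out — an escape tone.

E♯5 is an escape tone.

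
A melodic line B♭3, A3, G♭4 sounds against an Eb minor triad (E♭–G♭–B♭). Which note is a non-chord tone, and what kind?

The harmony at that moment is E♭ minor triad (E♭, G♭, B♭); A3 is not a chord tone.
It is approached by step down from B♭3 and left by leap up to G♭4.
Step in, leap out — an escape tone.

A3 is an escape tone.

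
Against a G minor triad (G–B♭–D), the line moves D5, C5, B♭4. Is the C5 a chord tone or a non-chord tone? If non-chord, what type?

Non-chord tone — a passing tone.

The harmony at that moment is G minor triad (G, B♭, D); C5 is not a chord tone.
It is approached by step down from D5 and left by step down to B♭4.
Step in, step out in the same direction — a passing tone.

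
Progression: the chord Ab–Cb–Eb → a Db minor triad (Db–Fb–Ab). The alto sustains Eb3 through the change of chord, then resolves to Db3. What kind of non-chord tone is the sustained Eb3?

The harmony at that moment is Db minor triad (Db, Fb, Ab); Eb3 is not a chord tone.
It is held over (the same pitch as the preceding Eb3) and left by step down to Db3.
Held over from the previous chord and resolving down by step — a suspension.

Eb3 is a suspension.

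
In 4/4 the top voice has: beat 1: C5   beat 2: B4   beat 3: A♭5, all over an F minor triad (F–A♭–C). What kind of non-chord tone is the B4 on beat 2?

The harmony at that moment is F minor triad (F, A♭, C); B4 is not a chord tone.
It is approached by step down from C5 and left by leap up to A♭5.
Step in, leap out, on a weak beat — an escape tone.

Escape tone.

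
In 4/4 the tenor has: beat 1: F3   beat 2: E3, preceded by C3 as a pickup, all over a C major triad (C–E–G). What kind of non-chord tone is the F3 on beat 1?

The harmony at that moment is C major triad (C, E, G); F3 is not a chord tone.
It is approached by leap up from C3 and left by step down to E3.
Leap in, step out, metrically accented — an appoggiatura.

Appoggiatura.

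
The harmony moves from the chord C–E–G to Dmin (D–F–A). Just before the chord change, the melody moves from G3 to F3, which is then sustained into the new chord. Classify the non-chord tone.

The harmony at that moment is C major triad (C, E, G); F3 is not a chord tone.
It is approached by step down from G3 and then sustained as the same pitch into the next harmony.
Arriving early and becoming a chord tone when the harmony changes — an anticipation.

F3 is an anticipation.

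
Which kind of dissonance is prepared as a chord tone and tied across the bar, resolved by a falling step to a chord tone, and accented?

Approach: by preparation — the pitch is first a chord tone, then held (tied or repeated) while the harmony changes under it. Departure: down by step. Metric position: strong.
A prepared dissonance that resolves downward by step — a suspension. (The same figure resolving upward would be a retardation.)

Suspension.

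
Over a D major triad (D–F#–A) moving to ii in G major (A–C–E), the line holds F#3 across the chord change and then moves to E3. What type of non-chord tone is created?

The harmony at that moment is A minor triad (A, C, E); F#3 is not a chord tone.
It is held over (the same pitch as the preceding F#3) and left by step down to E3.
Held over from the previous chord and resolving down by step — a suspension.

F#3 is a suspension.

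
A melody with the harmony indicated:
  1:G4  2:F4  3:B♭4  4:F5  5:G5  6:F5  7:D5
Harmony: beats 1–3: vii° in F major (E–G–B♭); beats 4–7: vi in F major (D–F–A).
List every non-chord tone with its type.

The harmony at that moment is E diminished triad (E, G, B♭); F4 is not a chord tone.
It is approached by step down from G4 and left by leap up to B♭4.
Step in, leap out — an escape tone.
The harmony at that moment is D minor triad (D, F, A); G5 is not a chord tone.
It is approached by step up from F5 and left by step down to F5.
Step away and step back to the same note — a neighbor tone (upper neighbor).

F4 (beat 2) — escape tone; G5 (beat 5) — neighbor tone.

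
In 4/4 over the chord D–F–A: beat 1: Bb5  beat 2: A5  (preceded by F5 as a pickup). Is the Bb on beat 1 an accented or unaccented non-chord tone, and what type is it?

The harmony at that moment is D minor triad (D, F, A); Bb5 is not a chord tone.
It is approached by leap up from F5 and left by step down to A5.
Leap in, step out — an appoggiatura.
It falls on the downbeat, so it is accented.

Accented appoggiatura.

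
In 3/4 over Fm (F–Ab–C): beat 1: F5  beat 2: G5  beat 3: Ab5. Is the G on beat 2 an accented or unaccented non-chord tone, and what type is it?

The harmony at that moment is F minor triad (F, Ab, C); G5 is not a chord tone.
It is approached by step up from F5 and left by step up to Ab5.
Step in, step out in the same direction — a passing tone.
It falls on a weak beat, so it is unaccented.

Unaccented passing tone.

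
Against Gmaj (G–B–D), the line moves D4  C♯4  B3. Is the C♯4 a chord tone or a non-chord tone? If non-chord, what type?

The harmony at that moment is G major triad (G, B, D); C♯4 is not a chord tone.
It is approached by step down from D4 and left by step down to B3.
Step in, step out in the same direction — a passing tone.

Non-chord tone — a passing tone.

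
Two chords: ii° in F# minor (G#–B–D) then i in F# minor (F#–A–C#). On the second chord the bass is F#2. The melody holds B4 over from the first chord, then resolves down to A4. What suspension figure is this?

At the second chord the bass is F#2. The suspended B4 lies a fourth above the bass; after resolving down by step to A4, the interval above the bass becomes a third.
Suspension figures are named by those two intervals: 4–3.

4–3 suspension.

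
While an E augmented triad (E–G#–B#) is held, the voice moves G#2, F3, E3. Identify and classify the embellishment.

F3 is an appoggiatura.

The harmony at that moment is E augmented triad (E, G#, B#); F3 is not a chord tone.
It is approached by leap up from G#2 and left by step down to E3.
Leap in, step out — an appoggiatura.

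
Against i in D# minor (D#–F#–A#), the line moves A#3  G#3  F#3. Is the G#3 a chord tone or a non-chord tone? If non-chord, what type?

Non-chord tone — a passing tone.

The harmony at that moment is D# minor triad (D#, F#, A#); G#3 is not a chord tone.
It is approached by step down from A#3 and left by step down to F#3.
Step in, step out in the same direction — a passing tone.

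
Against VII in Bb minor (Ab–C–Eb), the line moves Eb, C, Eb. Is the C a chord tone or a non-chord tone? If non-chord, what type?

Chord tone (the third of Ab major triad).

Ab major triad contains Ab, C, Eb; C is the third, so it is a chord tone.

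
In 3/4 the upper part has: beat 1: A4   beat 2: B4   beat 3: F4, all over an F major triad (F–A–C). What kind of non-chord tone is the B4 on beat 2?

The harmony at that moment is F major triad (F, A, C); B4 is not a chord tone.
It is approached by step up from A4 and left by leap down to F4.
Step in, leap out, on a weak beat — an escape tone.

Escape tone.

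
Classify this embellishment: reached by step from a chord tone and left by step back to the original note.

Neighbor tone.

Approach: by step. Departure: by step in the opposite direction, back to the starting pitch.
Stepwise on both sides but reversing to return to the same chord tone — a neighbor tone. (Had it continued onward in the same direction it would be a passing tone instead.)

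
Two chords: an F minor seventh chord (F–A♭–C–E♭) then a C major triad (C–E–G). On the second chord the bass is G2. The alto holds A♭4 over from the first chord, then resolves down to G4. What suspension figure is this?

9–8 suspension.

At the second chord the bass is G2. The suspended A♭4 lies a ninth above the bass; after resolving down by step to G4, the interval above the bass becomes an octave.
Suspension figures are named by those two intervals: 9–8.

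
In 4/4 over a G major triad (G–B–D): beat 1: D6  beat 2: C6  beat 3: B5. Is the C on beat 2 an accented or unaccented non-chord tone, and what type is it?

Unaccented passing tone.

The harmony at that moment is G major triad (G, B, D); C6 is not a chord tone.
It is approached by step down from D6 and left by step down to B5.
Step in, step out in the same direction — a passing tone.
It falls on a weak beat, so it is unaccented.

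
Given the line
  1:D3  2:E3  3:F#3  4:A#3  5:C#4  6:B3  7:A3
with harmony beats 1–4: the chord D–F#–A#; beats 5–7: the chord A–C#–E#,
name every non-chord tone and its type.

E3 (beat 2) — passing tone; B3 (beat 6) — passing tone.

The harmony at that moment is D augmented triad (D, F#, A#); E3 is not a chord tone.
It is approached by step up from D3 and left by step up to F#3.
Step in, step out in the same direction — a passing tone.
The harmony at that moment is A augmented triad (A, C#, E#); B3 is not a chord tone.
It is approached by step down from C#4 and left by step down to A3.
Step in, step out in the same direction — a passing tone.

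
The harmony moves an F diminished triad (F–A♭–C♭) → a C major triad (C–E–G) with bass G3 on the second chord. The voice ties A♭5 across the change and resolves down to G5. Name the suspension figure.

9–8 suspension.

At the second chord the bass is G3. The suspended A♭5 lies a ninth above the bass; after resolving down by step to G5, the interval above the bass becomes an octave.
Suspension figures are named by those two intervals: 9–8.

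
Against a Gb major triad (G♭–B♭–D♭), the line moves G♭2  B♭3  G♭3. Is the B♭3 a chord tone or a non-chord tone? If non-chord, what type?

Gb major triad contains G♭, B♭, D♭; B♭ is the third, so it is a chord tone.

Chord tone (the third of Gb major triad).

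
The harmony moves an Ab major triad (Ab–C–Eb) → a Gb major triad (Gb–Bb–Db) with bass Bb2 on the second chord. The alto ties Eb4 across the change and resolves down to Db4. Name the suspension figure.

At the second chord the bass is Bb2. The suspended Eb4 lies a fourth above the bass; after resolving down by step to Db4, the interval above the bass becomes a third.
Suspension figures are named by those two intervals: 4–3.

4–3 suspension.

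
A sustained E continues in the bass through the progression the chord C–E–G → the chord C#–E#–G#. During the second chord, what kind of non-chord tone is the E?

The harmony at that moment is C# major triad (C#, E#, G#); E is not a chord tone.
It is held over (the same pitch as the preceding E) and then sustained as the same pitch into the next harmony.
Sustained through a change of harmony — a pedal tone.

Pedal tone (pedal point).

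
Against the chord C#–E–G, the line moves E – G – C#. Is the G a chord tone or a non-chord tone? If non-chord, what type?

C# diminished triad contains C#, E, G; G is the fifth, so it is a chord tone.

Chord tone (the fifth of C# diminished triad).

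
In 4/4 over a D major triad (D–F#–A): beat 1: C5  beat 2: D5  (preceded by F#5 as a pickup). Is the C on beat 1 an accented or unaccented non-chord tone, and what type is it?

The harmony at that moment is D major triad (D, F#, A); C5 is not a chord tone.
It is approached by leap down from F#5 and left by step up to D5.
Leap in, step out — an appoggiatura.
It falls on the downbeat, so it is accented.

Accented appoggiatura.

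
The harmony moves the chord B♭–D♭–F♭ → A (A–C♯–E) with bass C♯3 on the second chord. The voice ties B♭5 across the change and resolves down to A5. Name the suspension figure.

7–6 suspension.

At the second chord the bass is C♯3. The suspended B♭5 lies a seventh above the bass; after resolving down by step to A5, the interval above the bass becomes a sixth.
Suspension figures are named by those two intervals: 7–6.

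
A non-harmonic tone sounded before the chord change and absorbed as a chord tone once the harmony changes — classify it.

Approach: ahead of the chord change (typically by step), so it is dissonant against the current harmony. Departure: none — the same pitch is restated or held and is a chord tone of the new harmony.
Dissonant first, consonant once the harmony catches up: the note simply arrives early — an anticipation. (The reverse timing, consonant first and dissonant after the change, would be a suspension or retardation.)

Anticipation.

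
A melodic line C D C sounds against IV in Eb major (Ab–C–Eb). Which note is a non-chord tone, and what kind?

D is a neighbor tone.

The harmony at that moment is Ab major triad (Ab, C, Eb); D is not a chord tone.
It is approached by step up from C and left by step down to C.
Step away and step back to the same note — a neighbor tone (upper neighbor).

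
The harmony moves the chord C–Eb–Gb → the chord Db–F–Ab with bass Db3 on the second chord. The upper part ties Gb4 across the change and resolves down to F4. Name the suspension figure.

At the second chord the bass is Db3. The suspended Gb4 lies a fourth above the bass; after resolving down by step to F4, the interval above the bass becomes a third.
Suspension figures are named by those two intervals: 4–3.

4–3 suspension.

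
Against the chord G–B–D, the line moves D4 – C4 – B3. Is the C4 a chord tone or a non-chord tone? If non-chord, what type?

Non-chord tone — a passing tone.

The harmony at that moment is G major triad (G, B, D); C4 is not a chord tone.
It is approached by step down from D4 and left by step down to B3.
Step in, step out in the same direction — a passing tone.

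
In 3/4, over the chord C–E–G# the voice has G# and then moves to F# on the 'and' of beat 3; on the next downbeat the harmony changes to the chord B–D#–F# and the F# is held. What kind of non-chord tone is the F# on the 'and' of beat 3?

Anticipation.

The harmony at that moment is C augmented triad (C, E, G#); F# is not a chord tone.
It is approached by step down from G# and then sustained as the same pitch into the next harmony.
Arriving early and becoming a chord tone when the harmony changes — an anticipation.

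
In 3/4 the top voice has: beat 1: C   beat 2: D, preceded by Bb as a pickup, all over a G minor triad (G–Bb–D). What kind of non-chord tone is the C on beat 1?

Passing tone.

The harmony at that moment is G minor triad (G, Bb, D); C is not a chord tone.
It is approached by step up from Bb and left by step up to D.
Step in, step out in the same direction — a passing tone.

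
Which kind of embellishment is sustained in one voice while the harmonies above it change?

Approach: none. Departure: none — a single pitch is sustained while the chords change around it, passing through harmonies that do not contain it.
No melodic motion at all; the dissonance is created entirely by the moving harmonies against the stationary note — a pedal tone (pedal point).

Pedal tone.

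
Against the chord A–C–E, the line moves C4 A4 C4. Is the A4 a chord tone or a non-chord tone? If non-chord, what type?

Chord tone (the root of A minor triad).

A minor triad contains A, C, E; A is the root, so it is a chord tone.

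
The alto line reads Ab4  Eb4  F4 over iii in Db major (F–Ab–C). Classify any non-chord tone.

Eb4 is an appoggiatura.

The harmony at that moment is F minor triad (F, Ab, C); Eb4 is not a chord tone.
It is approached by leap down from Ab4 and left by step up to F4.
Leap in, step out — an appoggiatura.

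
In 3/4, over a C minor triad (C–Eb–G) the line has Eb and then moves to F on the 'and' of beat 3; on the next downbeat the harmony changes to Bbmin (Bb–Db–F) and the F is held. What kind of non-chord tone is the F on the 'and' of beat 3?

Anticipation.

The harmony at that moment is C minor triad (C, Eb, G); F is not a chord tone.
It is approached by step up from Eb and then sustained as the same pitch into the next harmony.
Arriving early and becoming a chord tone when the harmony changes — an anticipation.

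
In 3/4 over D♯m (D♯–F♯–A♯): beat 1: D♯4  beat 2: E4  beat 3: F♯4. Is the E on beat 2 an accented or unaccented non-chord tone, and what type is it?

Unaccented passing tone.

The harmony at that moment is D♯ minor triad (D♯, F♯, A♯); E4 is not a chord tone.
It is approached by step up from D♯4 and left by step up to F♯4.
Step in, step out in the same direction — a passing tone.
It falls on a weak beat, so it is unaccented.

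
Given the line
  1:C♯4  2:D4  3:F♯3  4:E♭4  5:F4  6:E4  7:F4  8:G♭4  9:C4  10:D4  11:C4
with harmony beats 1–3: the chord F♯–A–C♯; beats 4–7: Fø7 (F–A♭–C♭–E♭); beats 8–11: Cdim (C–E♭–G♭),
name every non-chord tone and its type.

D4 (beat 2) — escape tone; E4 (beat 6) — neighbor tone; D4 (beat 10) — neighbor tone.

The harmony at that moment is F♯ minor triad (F♯, A, C♯); D4 is not a chord tone.
It is approached by step up from C♯4 and left by leap down to F♯3.
Step in, leap out — an escape tone.
The harmony at that moment is F half-diminished seventh chord (F, A♭, C♭, E♭); E4 is not a chord tone.
It is approached by step down from F4 and left by step up to F4.
Step away and step back to the same note — a neighbor tone (lower neighbor).
The harmony at that moment is C diminished triad (C, E♭, G♭); D4 is not a chord tone.
It is approached by step up from C4 and left by step down to C4.
Step away and step back to the same note — a neighbor tone (upper neighbor).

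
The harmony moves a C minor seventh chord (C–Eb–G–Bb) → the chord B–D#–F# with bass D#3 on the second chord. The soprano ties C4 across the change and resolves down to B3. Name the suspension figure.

At the second chord the bass is D#3. The suspended C4 lies a seventh above the bass; after resolving down by step to B3, the interval above the bass becomes a sixth.
Suspension figures are named by those two intervals: 7–6.

7–6 suspension.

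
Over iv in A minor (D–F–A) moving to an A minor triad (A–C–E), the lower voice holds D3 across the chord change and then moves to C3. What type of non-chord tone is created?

The harmony at that moment is A minor triad (A, C, E); D3 is not a chord tone.
It is held over (the same pitch as the preceding D3) and left by step down to C3.
Held over from the previous chord and resolving down by step — a suspension.

D3 is a suspension.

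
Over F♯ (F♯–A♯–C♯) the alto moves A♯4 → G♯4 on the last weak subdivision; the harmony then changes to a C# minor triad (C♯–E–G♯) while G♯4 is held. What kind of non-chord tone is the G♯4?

The harmony at that moment is F♯ major triad (F♯, A♯, C♯); G♯4 is not a chord tone.
It is approached by step down from A♯4 and then sustained as the same pitch into the next harmony.
Arriving early and becoming a chord tone when the harmony changes — an anticipation.

G♯4 is an anticipation.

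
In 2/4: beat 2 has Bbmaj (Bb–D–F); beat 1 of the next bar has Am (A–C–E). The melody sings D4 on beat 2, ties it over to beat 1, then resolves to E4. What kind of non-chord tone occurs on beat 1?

Retardation.

The harmony at that moment is A minor triad (A, C, E); D4 is not a chord tone.
It is held over (the same pitch as the preceding D4) and left by step up to E4.
Held over from the previous chord and resolving up by step — a retardation.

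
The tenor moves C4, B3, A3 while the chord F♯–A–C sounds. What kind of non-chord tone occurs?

B3 is a passing tone.

The harmony at that moment is F♯ diminished triad (F♯, A, C); B3 is not a chord tone.
It is approached by step down from C4 and left by step down to A3.
Step in, step out in the same direction — a passing tone.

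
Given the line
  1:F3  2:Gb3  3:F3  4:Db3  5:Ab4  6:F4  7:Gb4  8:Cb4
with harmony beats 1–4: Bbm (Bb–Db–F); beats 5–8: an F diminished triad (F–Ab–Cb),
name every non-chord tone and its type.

The harmony at that moment is Bb minor triad (Bb, Db, F); Gb3 is not a chord tone.
It is approached by step up from F3 and left by step down to F3.
Step away and step back to the same note — a neighbor tone (upper neighbor).
The harmony at that moment is F diminished triad (F, Ab, Cb); Gb4 is not a chord tone.
It is approached by step up from F4 and left by leap down to Cb4.
Step in, leap out — an escape tone.

Gb3 (beat 2) — neighbor tone; Gb4 (beat 7) — escape tone.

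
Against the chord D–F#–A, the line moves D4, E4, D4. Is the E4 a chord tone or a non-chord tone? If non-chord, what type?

The harmony at that moment is D major triad (D, F#, A); E4 is not a chord tone.
It is approached by step up from D4 and left by step down to D4.
Step away and step back to the same note — a neighbor tone (upper neighbor).

Non-chord tone — a neighbor tone.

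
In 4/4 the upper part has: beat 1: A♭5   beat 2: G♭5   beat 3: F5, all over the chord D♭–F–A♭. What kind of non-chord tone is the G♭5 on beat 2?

The harmony at that moment is D♭ major triad (D♭, F, A♭); G♭5 is not a chord tone.
It is approached by step down from A♭5 and left by step down to F5.
Step in, step out in the same direction — a passing tone.

Passing tone.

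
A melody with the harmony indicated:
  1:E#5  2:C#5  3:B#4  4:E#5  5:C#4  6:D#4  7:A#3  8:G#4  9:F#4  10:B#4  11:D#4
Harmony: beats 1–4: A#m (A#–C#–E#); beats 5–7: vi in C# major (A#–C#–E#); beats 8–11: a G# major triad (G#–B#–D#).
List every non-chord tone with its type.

The harmony at that moment is A# minor triad (A#, C#, E#); B#4 is not a chord tone.
It is approached by step down from C#5 and left by leap up to E#5.
Step in, leap out — an escape tone.
The harmony at that moment is A# minor triad (A#, C#, E#); D#4 is not a chord tone.
It is approached by step up from C#4 and left by leap down to A#3.
Step in, leap out — an escape tone.
The harmony at that moment is G# major triad (G#, B#, D#); F#4 is not a chord tone.
It is approached by step down from G#4 and left by leap up to B#4.
Step in, leap out — an escape tone.

B#4 (beat 3) — escape tone; D#4 (beat 6) — escape tone; F#4 (beat 9) — escape tone.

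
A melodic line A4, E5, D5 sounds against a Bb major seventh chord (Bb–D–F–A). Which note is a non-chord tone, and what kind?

E5 is an appoggiatura.

The harmony at that moment is Bb major seventh chord (Bb, D, F, A); E5 is not a chord tone.
It is approached by leap up from A4 and left by step down to D5.
Leap in, step out — an appoggiatura.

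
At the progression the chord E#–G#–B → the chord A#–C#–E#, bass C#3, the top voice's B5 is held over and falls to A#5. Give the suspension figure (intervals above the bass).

At the second chord the bass is C#3. The suspended B5 lies a seventh above the bass; after resolving down by step to A#5, the interval above the bass becomes a sixth.
Suspension figures are named by those two intervals: 7–6.

7–6 suspension.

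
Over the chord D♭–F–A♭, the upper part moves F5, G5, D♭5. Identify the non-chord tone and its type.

The harmony at that moment is D♭ major triad (D♭, F, A♭); G5 is not a chord tone.
It is approached by step up from F5 and left by leap down to D♭5.
Step in, leap out — an escape tone.

G5 is an escape tone.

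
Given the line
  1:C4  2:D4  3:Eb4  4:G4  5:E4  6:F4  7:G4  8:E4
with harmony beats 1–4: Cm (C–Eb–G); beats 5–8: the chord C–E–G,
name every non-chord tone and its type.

The harmony at that moment is C minor triad (C, Eb, G); D4 is not a chord tone.
It is approached by step up from C4 and left by step up to Eb4.
Step in, step out in the same direction — a passing tone.
The harmony at that moment is C major triad (C, E, G); F4 is not a chord tone.
It is approached by step up from E4 and left by step up to G4.
Step in, step out in the same direction — a passing tone.

D4 (beat 2) — passing tone; F4 (beat 6) — passing tone.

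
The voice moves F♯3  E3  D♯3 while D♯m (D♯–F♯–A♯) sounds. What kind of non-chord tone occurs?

The harmony at that moment is D♯ minor triad (D♯, F♯, A♯); E3 is not a chord tone.
It is approached by step down from F♯3 and left by step down to D♯3.
Step in, step out in the same direction — a passing tone.

E3 is a passing tone.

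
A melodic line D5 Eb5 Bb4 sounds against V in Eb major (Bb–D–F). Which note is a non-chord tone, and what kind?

The harmony at that moment is Bb major triad (Bb, D, F); Eb5 is not a chord tone.
It is approached by step up from D5 and left by leap down to Bb4.
Step in, leap out — an escape tone.

Eb5 is an escape tone.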